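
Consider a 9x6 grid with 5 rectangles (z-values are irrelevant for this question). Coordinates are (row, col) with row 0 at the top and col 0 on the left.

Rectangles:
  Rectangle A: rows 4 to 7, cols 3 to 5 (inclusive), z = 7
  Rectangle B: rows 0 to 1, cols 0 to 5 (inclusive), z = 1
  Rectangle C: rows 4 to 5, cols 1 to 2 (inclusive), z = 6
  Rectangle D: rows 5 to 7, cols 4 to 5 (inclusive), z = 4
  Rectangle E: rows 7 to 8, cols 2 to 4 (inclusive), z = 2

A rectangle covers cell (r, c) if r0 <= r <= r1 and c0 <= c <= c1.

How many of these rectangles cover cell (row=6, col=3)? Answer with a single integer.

Answer: 1

Derivation:
Check cell (6,3):
  A: rows 4-7 cols 3-5 -> covers
  B: rows 0-1 cols 0-5 -> outside (row miss)
  C: rows 4-5 cols 1-2 -> outside (row miss)
  D: rows 5-7 cols 4-5 -> outside (col miss)
  E: rows 7-8 cols 2-4 -> outside (row miss)
Count covering = 1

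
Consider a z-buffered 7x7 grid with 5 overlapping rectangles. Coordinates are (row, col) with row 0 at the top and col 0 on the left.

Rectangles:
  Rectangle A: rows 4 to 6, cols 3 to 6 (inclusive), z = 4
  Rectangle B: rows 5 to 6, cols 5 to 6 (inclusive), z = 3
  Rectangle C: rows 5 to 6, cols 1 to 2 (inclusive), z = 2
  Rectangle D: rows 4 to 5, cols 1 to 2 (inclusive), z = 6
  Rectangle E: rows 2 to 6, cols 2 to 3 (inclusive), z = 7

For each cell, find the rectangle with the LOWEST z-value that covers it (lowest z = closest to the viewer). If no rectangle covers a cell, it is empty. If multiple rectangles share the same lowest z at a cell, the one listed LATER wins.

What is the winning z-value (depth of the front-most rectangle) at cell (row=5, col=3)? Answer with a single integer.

Check cell (5,3):
  A: rows 4-6 cols 3-6 z=4 -> covers; best now A (z=4)
  B: rows 5-6 cols 5-6 -> outside (col miss)
  C: rows 5-6 cols 1-2 -> outside (col miss)
  D: rows 4-5 cols 1-2 -> outside (col miss)
  E: rows 2-6 cols 2-3 z=7 -> covers; best now A (z=4)
Winner: A at z=4

Answer: 4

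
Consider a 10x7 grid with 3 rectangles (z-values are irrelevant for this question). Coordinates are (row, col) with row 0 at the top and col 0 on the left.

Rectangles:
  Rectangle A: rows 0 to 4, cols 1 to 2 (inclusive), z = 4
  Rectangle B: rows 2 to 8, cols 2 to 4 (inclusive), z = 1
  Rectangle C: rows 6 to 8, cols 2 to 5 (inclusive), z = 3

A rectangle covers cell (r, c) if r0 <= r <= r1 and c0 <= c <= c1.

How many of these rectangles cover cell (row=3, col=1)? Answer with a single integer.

Answer: 1

Derivation:
Check cell (3,1):
  A: rows 0-4 cols 1-2 -> covers
  B: rows 2-8 cols 2-4 -> outside (col miss)
  C: rows 6-8 cols 2-5 -> outside (row miss)
Count covering = 1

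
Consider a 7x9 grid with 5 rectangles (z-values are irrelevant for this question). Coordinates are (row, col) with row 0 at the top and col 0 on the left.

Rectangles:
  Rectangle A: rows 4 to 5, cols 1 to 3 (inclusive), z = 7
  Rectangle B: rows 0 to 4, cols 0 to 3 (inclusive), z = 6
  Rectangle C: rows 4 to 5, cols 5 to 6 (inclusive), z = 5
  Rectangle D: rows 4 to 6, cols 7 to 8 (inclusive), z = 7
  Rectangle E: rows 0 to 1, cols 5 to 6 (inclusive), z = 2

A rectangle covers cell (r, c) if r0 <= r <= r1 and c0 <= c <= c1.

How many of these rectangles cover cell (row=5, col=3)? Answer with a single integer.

Answer: 1

Derivation:
Check cell (5,3):
  A: rows 4-5 cols 1-3 -> covers
  B: rows 0-4 cols 0-3 -> outside (row miss)
  C: rows 4-5 cols 5-6 -> outside (col miss)
  D: rows 4-6 cols 7-8 -> outside (col miss)
  E: rows 0-1 cols 5-6 -> outside (row miss)
Count covering = 1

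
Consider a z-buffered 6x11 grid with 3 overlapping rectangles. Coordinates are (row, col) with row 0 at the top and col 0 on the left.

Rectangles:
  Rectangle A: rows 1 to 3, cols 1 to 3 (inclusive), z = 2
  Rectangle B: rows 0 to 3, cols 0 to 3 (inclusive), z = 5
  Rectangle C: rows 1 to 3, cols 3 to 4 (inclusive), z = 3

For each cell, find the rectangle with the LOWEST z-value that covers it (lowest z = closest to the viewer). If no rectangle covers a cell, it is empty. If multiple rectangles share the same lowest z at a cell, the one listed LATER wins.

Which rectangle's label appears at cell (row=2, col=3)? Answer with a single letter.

Answer: A

Derivation:
Check cell (2,3):
  A: rows 1-3 cols 1-3 z=2 -> covers; best now A (z=2)
  B: rows 0-3 cols 0-3 z=5 -> covers; best now A (z=2)
  C: rows 1-3 cols 3-4 z=3 -> covers; best now A (z=2)
Winner: A at z=2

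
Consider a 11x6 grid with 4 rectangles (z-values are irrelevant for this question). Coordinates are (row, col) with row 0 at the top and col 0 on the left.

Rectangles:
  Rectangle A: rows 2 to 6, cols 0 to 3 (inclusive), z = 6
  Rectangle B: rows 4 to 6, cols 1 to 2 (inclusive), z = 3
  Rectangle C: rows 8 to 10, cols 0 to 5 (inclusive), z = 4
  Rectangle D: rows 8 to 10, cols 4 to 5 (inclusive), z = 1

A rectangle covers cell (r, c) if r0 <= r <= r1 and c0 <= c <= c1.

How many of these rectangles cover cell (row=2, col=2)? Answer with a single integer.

Answer: 1

Derivation:
Check cell (2,2):
  A: rows 2-6 cols 0-3 -> covers
  B: rows 4-6 cols 1-2 -> outside (row miss)
  C: rows 8-10 cols 0-5 -> outside (row miss)
  D: rows 8-10 cols 4-5 -> outside (row miss)
Count covering = 1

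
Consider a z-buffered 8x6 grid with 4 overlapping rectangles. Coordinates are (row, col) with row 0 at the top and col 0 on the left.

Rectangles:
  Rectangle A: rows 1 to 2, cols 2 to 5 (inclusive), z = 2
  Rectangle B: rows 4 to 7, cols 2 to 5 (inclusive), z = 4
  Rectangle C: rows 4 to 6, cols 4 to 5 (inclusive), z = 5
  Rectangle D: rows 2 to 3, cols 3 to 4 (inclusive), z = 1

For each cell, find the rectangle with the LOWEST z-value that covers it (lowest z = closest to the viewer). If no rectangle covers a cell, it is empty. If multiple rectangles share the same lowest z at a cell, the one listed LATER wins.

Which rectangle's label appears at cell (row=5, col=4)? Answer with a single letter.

Check cell (5,4):
  A: rows 1-2 cols 2-5 -> outside (row miss)
  B: rows 4-7 cols 2-5 z=4 -> covers; best now B (z=4)
  C: rows 4-6 cols 4-5 z=5 -> covers; best now B (z=4)
  D: rows 2-3 cols 3-4 -> outside (row miss)
Winner: B at z=4

Answer: B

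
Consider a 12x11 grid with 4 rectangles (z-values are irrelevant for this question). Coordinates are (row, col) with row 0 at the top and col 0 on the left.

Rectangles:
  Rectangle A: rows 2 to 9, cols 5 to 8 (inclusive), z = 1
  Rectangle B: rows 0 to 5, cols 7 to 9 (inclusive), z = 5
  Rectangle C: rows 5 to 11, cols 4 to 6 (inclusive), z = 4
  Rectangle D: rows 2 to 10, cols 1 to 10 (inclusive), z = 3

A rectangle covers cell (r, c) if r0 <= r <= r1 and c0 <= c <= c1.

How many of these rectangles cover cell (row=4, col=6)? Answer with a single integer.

Check cell (4,6):
  A: rows 2-9 cols 5-8 -> covers
  B: rows 0-5 cols 7-9 -> outside (col miss)
  C: rows 5-11 cols 4-6 -> outside (row miss)
  D: rows 2-10 cols 1-10 -> covers
Count covering = 2

Answer: 2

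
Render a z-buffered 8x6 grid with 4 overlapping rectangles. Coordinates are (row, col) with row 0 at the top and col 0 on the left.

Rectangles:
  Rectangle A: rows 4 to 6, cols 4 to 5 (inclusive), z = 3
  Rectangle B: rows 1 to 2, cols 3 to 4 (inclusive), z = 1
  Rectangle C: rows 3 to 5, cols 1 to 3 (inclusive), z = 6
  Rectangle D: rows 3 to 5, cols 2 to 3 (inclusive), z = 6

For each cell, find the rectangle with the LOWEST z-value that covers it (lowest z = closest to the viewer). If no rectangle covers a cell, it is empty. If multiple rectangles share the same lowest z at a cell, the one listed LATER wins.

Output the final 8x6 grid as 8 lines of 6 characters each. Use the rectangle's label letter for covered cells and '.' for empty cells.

......
...BB.
...BB.
.CDD..
.CDDAA
.CDDAA
....AA
......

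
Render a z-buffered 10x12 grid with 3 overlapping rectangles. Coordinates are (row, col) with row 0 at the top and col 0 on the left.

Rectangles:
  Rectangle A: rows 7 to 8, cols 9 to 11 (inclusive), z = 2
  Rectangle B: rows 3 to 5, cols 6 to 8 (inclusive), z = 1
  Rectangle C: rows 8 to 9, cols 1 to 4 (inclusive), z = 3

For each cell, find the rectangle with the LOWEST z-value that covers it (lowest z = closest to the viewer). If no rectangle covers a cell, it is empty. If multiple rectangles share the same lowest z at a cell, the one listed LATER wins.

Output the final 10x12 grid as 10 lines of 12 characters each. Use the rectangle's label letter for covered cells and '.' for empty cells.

............
............
............
......BBB...
......BBB...
......BBB...
............
.........AAA
.CCCC....AAA
.CCCC.......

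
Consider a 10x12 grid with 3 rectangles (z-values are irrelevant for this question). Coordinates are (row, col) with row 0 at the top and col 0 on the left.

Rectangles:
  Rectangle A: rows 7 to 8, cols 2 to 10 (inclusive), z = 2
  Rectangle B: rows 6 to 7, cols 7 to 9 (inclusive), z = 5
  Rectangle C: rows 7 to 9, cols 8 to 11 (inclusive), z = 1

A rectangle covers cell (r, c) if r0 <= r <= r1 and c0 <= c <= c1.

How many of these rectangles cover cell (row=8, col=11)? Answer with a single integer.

Answer: 1

Derivation:
Check cell (8,11):
  A: rows 7-8 cols 2-10 -> outside (col miss)
  B: rows 6-7 cols 7-9 -> outside (row miss)
  C: rows 7-9 cols 8-11 -> covers
Count covering = 1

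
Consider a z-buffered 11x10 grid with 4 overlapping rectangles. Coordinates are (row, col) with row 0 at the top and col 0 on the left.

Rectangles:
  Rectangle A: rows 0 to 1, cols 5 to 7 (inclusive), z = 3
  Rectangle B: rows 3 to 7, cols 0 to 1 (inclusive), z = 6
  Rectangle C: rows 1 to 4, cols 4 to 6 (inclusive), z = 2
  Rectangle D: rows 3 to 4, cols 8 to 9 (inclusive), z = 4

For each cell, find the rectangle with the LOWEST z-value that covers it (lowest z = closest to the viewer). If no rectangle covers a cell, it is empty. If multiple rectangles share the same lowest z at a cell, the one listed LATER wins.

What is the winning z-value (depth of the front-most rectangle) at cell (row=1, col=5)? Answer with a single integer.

Check cell (1,5):
  A: rows 0-1 cols 5-7 z=3 -> covers; best now A (z=3)
  B: rows 3-7 cols 0-1 -> outside (row miss)
  C: rows 1-4 cols 4-6 z=2 -> covers; best now C (z=2)
  D: rows 3-4 cols 8-9 -> outside (row miss)
Winner: C at z=2

Answer: 2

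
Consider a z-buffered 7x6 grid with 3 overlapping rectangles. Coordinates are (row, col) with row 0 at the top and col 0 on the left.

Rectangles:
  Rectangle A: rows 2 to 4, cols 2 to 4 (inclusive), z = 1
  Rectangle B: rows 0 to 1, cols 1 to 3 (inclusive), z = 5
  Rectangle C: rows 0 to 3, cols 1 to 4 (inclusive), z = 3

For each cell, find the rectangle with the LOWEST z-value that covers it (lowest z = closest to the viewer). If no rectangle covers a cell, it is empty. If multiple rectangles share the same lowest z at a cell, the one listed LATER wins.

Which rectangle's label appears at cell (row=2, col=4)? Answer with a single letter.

Answer: A

Derivation:
Check cell (2,4):
  A: rows 2-4 cols 2-4 z=1 -> covers; best now A (z=1)
  B: rows 0-1 cols 1-3 -> outside (row miss)
  C: rows 0-3 cols 1-4 z=3 -> covers; best now A (z=1)
Winner: A at z=1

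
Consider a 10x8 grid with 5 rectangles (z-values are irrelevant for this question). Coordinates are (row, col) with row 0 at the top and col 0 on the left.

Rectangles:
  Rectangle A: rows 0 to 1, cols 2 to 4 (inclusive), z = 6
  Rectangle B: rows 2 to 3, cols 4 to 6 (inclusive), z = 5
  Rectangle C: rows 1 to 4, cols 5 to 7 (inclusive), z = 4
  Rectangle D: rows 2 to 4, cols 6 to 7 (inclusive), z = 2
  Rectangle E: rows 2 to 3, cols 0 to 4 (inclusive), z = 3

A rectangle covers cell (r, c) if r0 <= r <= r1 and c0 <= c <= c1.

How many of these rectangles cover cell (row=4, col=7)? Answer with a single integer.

Check cell (4,7):
  A: rows 0-1 cols 2-4 -> outside (row miss)
  B: rows 2-3 cols 4-6 -> outside (row miss)
  C: rows 1-4 cols 5-7 -> covers
  D: rows 2-4 cols 6-7 -> covers
  E: rows 2-3 cols 0-4 -> outside (row miss)
Count covering = 2

Answer: 2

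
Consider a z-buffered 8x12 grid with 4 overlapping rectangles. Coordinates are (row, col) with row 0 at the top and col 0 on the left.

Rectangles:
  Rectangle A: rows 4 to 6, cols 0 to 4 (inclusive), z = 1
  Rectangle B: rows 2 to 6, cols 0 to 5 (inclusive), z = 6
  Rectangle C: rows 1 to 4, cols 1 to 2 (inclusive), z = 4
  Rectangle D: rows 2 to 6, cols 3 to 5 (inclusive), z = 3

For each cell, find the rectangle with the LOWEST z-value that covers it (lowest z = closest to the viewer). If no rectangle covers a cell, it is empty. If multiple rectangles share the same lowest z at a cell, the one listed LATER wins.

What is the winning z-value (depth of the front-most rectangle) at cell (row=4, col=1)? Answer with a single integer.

Check cell (4,1):
  A: rows 4-6 cols 0-4 z=1 -> covers; best now A (z=1)
  B: rows 2-6 cols 0-5 z=6 -> covers; best now A (z=1)
  C: rows 1-4 cols 1-2 z=4 -> covers; best now A (z=1)
  D: rows 2-6 cols 3-5 -> outside (col miss)
Winner: A at z=1

Answer: 1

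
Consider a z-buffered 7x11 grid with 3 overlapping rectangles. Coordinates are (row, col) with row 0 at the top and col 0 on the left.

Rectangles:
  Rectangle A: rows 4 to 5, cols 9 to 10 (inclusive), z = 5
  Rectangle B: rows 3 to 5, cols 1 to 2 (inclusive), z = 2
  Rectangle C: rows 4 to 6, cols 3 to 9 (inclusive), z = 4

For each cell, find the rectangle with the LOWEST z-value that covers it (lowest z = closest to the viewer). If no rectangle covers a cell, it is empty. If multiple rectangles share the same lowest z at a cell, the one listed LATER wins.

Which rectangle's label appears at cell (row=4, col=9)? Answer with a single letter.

Answer: C

Derivation:
Check cell (4,9):
  A: rows 4-5 cols 9-10 z=5 -> covers; best now A (z=5)
  B: rows 3-5 cols 1-2 -> outside (col miss)
  C: rows 4-6 cols 3-9 z=4 -> covers; best now C (z=4)
Winner: C at z=4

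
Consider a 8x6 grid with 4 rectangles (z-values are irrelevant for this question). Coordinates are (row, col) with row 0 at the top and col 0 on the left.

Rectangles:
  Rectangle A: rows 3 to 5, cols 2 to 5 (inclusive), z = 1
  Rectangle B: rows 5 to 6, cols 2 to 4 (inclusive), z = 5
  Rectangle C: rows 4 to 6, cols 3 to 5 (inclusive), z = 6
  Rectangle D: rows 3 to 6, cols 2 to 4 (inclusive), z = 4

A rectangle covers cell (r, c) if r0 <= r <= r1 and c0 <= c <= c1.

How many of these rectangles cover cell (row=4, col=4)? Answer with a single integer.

Answer: 3

Derivation:
Check cell (4,4):
  A: rows 3-5 cols 2-5 -> covers
  B: rows 5-6 cols 2-4 -> outside (row miss)
  C: rows 4-6 cols 3-5 -> covers
  D: rows 3-6 cols 2-4 -> covers
Count covering = 3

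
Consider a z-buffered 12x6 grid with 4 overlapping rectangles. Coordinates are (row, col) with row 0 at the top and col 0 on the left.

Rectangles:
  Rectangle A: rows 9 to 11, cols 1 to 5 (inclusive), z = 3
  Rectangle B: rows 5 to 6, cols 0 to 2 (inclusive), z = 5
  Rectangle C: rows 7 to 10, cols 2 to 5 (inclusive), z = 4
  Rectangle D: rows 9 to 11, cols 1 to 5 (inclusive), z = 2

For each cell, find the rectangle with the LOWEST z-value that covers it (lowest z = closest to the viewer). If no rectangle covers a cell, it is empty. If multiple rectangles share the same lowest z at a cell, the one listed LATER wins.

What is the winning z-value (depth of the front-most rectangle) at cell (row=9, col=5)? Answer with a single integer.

Answer: 2

Derivation:
Check cell (9,5):
  A: rows 9-11 cols 1-5 z=3 -> covers; best now A (z=3)
  B: rows 5-6 cols 0-2 -> outside (row miss)
  C: rows 7-10 cols 2-5 z=4 -> covers; best now A (z=3)
  D: rows 9-11 cols 1-5 z=2 -> covers; best now D (z=2)
Winner: D at z=2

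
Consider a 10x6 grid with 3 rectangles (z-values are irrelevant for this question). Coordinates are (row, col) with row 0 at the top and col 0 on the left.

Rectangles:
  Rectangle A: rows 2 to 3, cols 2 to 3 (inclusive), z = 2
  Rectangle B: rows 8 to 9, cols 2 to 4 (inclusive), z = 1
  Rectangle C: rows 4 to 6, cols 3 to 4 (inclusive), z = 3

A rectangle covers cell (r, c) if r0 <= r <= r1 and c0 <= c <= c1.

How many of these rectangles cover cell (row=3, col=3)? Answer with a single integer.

Check cell (3,3):
  A: rows 2-3 cols 2-3 -> covers
  B: rows 8-9 cols 2-4 -> outside (row miss)
  C: rows 4-6 cols 3-4 -> outside (row miss)
Count covering = 1

Answer: 1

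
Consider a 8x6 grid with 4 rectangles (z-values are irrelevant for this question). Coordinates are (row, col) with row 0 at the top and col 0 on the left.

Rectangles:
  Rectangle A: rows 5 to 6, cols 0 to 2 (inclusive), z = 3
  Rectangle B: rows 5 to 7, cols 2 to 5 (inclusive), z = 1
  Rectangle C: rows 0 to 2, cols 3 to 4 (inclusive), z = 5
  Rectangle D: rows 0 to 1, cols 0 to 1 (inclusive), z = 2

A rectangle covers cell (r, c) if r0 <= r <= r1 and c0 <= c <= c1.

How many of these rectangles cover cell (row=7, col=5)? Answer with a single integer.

Check cell (7,5):
  A: rows 5-6 cols 0-2 -> outside (row miss)
  B: rows 5-7 cols 2-5 -> covers
  C: rows 0-2 cols 3-4 -> outside (row miss)
  D: rows 0-1 cols 0-1 -> outside (row miss)
Count covering = 1

Answer: 1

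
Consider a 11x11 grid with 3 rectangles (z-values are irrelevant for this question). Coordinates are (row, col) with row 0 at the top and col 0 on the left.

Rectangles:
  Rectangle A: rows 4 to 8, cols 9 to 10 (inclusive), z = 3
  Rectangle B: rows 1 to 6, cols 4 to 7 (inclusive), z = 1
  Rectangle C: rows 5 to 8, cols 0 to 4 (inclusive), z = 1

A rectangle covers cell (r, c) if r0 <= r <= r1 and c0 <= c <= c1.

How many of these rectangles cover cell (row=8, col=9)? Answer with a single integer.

Check cell (8,9):
  A: rows 4-8 cols 9-10 -> covers
  B: rows 1-6 cols 4-7 -> outside (row miss)
  C: rows 5-8 cols 0-4 -> outside (col miss)
Count covering = 1

Answer: 1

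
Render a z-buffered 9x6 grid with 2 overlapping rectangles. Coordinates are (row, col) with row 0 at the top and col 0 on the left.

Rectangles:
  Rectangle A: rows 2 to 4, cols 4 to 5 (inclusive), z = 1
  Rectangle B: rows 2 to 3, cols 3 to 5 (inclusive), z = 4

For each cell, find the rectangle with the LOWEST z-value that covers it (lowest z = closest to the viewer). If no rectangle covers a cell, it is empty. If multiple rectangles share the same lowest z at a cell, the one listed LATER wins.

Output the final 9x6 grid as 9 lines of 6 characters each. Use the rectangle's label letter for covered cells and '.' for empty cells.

......
......
...BAA
...BAA
....AA
......
......
......
......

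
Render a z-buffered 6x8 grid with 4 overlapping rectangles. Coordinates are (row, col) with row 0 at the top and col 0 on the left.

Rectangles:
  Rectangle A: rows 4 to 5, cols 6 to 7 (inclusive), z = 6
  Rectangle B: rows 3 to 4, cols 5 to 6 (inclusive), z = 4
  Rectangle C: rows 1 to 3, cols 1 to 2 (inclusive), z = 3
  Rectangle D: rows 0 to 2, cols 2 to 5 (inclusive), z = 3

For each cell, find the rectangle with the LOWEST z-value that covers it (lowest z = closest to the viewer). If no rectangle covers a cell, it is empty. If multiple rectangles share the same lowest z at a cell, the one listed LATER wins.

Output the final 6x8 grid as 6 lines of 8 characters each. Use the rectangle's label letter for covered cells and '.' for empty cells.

..DDDD..
.CDDDD..
.CDDDD..
.CC..BB.
.....BBA
......AA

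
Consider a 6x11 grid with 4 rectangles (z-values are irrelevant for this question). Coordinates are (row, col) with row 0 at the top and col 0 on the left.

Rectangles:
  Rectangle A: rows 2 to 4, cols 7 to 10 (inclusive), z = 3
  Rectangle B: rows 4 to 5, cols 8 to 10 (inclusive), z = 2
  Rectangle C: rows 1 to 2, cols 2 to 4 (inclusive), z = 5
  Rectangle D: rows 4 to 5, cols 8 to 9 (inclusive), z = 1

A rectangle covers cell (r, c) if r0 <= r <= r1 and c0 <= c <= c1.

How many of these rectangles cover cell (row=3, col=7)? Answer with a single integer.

Check cell (3,7):
  A: rows 2-4 cols 7-10 -> covers
  B: rows 4-5 cols 8-10 -> outside (row miss)
  C: rows 1-2 cols 2-4 -> outside (row miss)
  D: rows 4-5 cols 8-9 -> outside (row miss)
Count covering = 1

Answer: 1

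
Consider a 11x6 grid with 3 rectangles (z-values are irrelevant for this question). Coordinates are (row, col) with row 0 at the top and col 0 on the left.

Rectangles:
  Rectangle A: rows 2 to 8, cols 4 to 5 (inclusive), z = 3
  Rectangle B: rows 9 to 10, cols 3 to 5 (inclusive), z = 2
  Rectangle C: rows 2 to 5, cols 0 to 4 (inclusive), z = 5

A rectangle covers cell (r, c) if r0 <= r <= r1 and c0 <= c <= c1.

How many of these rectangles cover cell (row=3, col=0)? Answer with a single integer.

Check cell (3,0):
  A: rows 2-8 cols 4-5 -> outside (col miss)
  B: rows 9-10 cols 3-5 -> outside (row miss)
  C: rows 2-5 cols 0-4 -> covers
Count covering = 1

Answer: 1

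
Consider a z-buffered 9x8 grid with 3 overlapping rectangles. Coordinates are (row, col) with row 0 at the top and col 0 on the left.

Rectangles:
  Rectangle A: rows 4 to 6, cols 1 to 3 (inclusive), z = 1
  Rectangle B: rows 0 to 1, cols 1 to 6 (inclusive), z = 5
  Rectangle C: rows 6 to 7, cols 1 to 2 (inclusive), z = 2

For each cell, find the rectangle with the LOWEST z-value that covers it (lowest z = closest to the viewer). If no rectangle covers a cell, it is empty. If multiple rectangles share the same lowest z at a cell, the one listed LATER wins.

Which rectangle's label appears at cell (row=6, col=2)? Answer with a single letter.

Answer: A

Derivation:
Check cell (6,2):
  A: rows 4-6 cols 1-3 z=1 -> covers; best now A (z=1)
  B: rows 0-1 cols 1-6 -> outside (row miss)
  C: rows 6-7 cols 1-2 z=2 -> covers; best now A (z=1)
Winner: A at z=1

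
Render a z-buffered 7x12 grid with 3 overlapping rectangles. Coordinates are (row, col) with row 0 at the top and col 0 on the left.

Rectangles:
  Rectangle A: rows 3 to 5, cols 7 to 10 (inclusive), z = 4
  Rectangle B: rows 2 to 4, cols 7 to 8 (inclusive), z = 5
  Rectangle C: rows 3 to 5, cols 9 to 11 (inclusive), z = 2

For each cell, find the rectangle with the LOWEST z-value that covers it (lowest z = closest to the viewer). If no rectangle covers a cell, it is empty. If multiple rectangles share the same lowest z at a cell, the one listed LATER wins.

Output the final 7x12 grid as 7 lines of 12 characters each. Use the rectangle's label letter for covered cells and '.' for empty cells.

............
............
.......BB...
.......AACCC
.......AACCC
.......AACCC
............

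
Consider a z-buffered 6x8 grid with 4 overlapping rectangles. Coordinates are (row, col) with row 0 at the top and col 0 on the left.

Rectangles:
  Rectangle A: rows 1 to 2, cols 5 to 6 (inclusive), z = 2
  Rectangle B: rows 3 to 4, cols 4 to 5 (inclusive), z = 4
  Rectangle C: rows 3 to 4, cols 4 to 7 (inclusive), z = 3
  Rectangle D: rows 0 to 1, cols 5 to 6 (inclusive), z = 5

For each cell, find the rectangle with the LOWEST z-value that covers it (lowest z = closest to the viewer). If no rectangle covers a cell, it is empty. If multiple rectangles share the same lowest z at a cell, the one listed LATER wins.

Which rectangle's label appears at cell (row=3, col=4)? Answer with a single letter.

Check cell (3,4):
  A: rows 1-2 cols 5-6 -> outside (row miss)
  B: rows 3-4 cols 4-5 z=4 -> covers; best now B (z=4)
  C: rows 3-4 cols 4-7 z=3 -> covers; best now C (z=3)
  D: rows 0-1 cols 5-6 -> outside (row miss)
Winner: C at z=3

Answer: C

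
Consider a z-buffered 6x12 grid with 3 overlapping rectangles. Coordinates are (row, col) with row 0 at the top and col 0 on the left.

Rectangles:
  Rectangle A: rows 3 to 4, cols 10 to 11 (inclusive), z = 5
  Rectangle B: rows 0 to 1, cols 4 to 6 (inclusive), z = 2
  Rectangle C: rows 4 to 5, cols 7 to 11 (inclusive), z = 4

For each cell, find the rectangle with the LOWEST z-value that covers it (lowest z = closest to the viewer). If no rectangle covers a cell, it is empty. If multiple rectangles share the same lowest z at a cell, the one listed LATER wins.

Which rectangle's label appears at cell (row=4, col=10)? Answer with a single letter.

Answer: C

Derivation:
Check cell (4,10):
  A: rows 3-4 cols 10-11 z=5 -> covers; best now A (z=5)
  B: rows 0-1 cols 4-6 -> outside (row miss)
  C: rows 4-5 cols 7-11 z=4 -> covers; best now C (z=4)
Winner: C at z=4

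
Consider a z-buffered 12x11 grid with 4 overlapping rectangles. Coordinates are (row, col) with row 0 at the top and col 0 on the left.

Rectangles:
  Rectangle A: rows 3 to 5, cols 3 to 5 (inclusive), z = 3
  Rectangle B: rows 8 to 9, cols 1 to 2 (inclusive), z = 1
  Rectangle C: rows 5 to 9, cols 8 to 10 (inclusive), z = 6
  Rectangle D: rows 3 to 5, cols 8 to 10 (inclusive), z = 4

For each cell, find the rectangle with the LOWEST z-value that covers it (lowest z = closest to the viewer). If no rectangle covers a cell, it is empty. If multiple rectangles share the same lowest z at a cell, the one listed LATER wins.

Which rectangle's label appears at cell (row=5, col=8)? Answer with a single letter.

Check cell (5,8):
  A: rows 3-5 cols 3-5 -> outside (col miss)
  B: rows 8-9 cols 1-2 -> outside (row miss)
  C: rows 5-9 cols 8-10 z=6 -> covers; best now C (z=6)
  D: rows 3-5 cols 8-10 z=4 -> covers; best now D (z=4)
Winner: D at z=4

Answer: D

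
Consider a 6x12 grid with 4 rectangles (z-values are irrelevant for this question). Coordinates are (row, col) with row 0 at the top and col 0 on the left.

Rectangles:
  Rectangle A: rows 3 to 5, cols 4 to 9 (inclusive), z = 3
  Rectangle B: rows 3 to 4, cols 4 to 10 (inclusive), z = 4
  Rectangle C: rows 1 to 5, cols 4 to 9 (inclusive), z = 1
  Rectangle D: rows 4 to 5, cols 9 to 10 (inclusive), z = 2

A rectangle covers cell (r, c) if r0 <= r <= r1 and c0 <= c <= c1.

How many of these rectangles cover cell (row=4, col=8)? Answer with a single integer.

Check cell (4,8):
  A: rows 3-5 cols 4-9 -> covers
  B: rows 3-4 cols 4-10 -> covers
  C: rows 1-5 cols 4-9 -> covers
  D: rows 4-5 cols 9-10 -> outside (col miss)
Count covering = 3

Answer: 3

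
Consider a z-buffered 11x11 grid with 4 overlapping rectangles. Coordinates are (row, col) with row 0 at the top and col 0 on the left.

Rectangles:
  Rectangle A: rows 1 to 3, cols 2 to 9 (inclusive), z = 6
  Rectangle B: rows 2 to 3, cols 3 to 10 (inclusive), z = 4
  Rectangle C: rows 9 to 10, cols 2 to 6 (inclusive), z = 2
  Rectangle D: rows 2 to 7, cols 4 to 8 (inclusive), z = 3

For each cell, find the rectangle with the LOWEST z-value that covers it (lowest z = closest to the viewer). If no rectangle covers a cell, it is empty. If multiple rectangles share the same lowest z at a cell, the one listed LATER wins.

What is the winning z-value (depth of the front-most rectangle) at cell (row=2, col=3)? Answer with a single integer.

Check cell (2,3):
  A: rows 1-3 cols 2-9 z=6 -> covers; best now A (z=6)
  B: rows 2-3 cols 3-10 z=4 -> covers; best now B (z=4)
  C: rows 9-10 cols 2-6 -> outside (row miss)
  D: rows 2-7 cols 4-8 -> outside (col miss)
Winner: B at z=4

Answer: 4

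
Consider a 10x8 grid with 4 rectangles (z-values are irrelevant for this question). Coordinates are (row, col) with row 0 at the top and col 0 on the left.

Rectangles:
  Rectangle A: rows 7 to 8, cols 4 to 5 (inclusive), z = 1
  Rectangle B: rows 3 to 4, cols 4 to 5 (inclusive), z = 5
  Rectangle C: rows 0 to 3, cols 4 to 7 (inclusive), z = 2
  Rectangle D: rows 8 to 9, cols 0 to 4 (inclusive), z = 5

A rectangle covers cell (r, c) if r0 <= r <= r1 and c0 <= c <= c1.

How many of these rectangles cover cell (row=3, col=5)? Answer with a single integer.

Answer: 2

Derivation:
Check cell (3,5):
  A: rows 7-8 cols 4-5 -> outside (row miss)
  B: rows 3-4 cols 4-5 -> covers
  C: rows 0-3 cols 4-7 -> covers
  D: rows 8-9 cols 0-4 -> outside (row miss)
Count covering = 2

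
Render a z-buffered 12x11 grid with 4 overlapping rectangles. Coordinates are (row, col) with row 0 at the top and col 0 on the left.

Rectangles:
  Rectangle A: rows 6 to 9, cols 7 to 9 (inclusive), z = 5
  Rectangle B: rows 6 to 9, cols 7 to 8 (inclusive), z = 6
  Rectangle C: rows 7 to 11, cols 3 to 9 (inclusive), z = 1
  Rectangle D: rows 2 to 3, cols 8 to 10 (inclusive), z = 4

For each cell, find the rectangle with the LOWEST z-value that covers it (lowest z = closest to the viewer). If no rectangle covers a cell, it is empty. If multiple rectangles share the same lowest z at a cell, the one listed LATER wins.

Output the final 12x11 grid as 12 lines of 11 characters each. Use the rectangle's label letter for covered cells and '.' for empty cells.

...........
...........
........DDD
........DDD
...........
...........
.......AAA.
...CCCCCCC.
...CCCCCCC.
...CCCCCCC.
...CCCCCCC.
...CCCCCCC.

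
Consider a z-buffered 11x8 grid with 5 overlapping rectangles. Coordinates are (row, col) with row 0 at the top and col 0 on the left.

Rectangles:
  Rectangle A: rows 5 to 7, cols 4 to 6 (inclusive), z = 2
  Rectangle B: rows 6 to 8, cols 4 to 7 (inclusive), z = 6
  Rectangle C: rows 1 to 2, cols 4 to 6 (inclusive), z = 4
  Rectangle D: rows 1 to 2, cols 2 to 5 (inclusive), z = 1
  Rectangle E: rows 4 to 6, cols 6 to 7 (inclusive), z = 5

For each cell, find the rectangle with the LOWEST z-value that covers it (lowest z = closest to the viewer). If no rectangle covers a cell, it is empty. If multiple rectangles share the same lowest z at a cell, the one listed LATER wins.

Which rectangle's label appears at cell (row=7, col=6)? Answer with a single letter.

Answer: A

Derivation:
Check cell (7,6):
  A: rows 5-7 cols 4-6 z=2 -> covers; best now A (z=2)
  B: rows 6-8 cols 4-7 z=6 -> covers; best now A (z=2)
  C: rows 1-2 cols 4-6 -> outside (row miss)
  D: rows 1-2 cols 2-5 -> outside (row miss)
  E: rows 4-6 cols 6-7 -> outside (row miss)
Winner: A at z=2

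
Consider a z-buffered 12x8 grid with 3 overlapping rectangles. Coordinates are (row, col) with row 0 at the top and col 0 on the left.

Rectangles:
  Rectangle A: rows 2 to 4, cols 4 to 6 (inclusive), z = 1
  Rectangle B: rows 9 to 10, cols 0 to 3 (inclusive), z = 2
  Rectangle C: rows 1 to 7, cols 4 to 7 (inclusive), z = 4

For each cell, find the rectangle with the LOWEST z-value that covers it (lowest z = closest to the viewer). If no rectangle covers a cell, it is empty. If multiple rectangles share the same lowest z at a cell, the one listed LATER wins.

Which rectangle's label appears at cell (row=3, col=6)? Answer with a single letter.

Answer: A

Derivation:
Check cell (3,6):
  A: rows 2-4 cols 4-6 z=1 -> covers; best now A (z=1)
  B: rows 9-10 cols 0-3 -> outside (row miss)
  C: rows 1-7 cols 4-7 z=4 -> covers; best now A (z=1)
Winner: A at z=1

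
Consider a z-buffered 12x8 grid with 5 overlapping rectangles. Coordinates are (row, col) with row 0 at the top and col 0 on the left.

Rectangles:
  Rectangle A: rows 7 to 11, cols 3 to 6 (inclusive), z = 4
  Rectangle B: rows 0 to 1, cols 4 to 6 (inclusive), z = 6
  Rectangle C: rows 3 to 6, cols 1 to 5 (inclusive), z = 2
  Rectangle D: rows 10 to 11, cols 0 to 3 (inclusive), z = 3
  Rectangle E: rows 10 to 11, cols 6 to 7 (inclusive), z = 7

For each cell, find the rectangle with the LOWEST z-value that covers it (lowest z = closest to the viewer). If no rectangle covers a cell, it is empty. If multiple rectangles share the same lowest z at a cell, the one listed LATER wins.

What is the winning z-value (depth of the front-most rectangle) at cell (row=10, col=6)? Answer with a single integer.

Check cell (10,6):
  A: rows 7-11 cols 3-6 z=4 -> covers; best now A (z=4)
  B: rows 0-1 cols 4-6 -> outside (row miss)
  C: rows 3-6 cols 1-5 -> outside (row miss)
  D: rows 10-11 cols 0-3 -> outside (col miss)
  E: rows 10-11 cols 6-7 z=7 -> covers; best now A (z=4)
Winner: A at z=4

Answer: 4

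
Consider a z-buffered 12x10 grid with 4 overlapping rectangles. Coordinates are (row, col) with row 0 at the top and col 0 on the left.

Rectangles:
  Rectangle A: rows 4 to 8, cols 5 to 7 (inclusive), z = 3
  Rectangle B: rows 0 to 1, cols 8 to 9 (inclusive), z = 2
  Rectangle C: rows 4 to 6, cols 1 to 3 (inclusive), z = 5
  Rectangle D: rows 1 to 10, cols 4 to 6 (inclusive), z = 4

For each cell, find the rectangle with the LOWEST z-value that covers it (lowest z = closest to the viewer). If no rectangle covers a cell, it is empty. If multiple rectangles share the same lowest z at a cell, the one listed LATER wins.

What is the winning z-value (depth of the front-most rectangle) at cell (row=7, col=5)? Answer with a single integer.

Check cell (7,5):
  A: rows 4-8 cols 5-7 z=3 -> covers; best now A (z=3)
  B: rows 0-1 cols 8-9 -> outside (row miss)
  C: rows 4-6 cols 1-3 -> outside (row miss)
  D: rows 1-10 cols 4-6 z=4 -> covers; best now A (z=3)
Winner: A at z=3

Answer: 3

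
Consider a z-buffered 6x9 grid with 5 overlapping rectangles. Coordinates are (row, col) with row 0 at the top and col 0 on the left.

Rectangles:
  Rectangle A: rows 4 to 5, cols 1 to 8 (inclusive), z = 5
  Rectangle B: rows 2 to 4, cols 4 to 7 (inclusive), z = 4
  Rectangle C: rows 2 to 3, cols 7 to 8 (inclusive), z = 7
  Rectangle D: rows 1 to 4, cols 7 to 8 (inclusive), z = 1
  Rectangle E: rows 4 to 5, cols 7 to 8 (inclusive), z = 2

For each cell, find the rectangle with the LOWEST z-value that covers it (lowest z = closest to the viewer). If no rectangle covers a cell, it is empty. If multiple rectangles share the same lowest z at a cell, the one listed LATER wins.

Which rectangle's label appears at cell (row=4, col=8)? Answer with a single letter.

Check cell (4,8):
  A: rows 4-5 cols 1-8 z=5 -> covers; best now A (z=5)
  B: rows 2-4 cols 4-7 -> outside (col miss)
  C: rows 2-3 cols 7-8 -> outside (row miss)
  D: rows 1-4 cols 7-8 z=1 -> covers; best now D (z=1)
  E: rows 4-5 cols 7-8 z=2 -> covers; best now D (z=1)
Winner: D at z=1

Answer: D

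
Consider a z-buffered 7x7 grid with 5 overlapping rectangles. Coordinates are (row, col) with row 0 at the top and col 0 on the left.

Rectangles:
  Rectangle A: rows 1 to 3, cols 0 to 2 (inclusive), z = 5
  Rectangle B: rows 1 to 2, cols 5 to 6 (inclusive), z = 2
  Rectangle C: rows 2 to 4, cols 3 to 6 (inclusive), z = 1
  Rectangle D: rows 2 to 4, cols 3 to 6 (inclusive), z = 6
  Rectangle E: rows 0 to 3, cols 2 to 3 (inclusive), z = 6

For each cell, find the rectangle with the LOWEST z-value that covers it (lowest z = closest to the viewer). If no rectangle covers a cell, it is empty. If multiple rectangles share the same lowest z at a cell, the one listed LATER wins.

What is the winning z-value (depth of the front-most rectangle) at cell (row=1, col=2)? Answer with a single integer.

Answer: 5

Derivation:
Check cell (1,2):
  A: rows 1-3 cols 0-2 z=5 -> covers; best now A (z=5)
  B: rows 1-2 cols 5-6 -> outside (col miss)
  C: rows 2-4 cols 3-6 -> outside (row miss)
  D: rows 2-4 cols 3-6 -> outside (row miss)
  E: rows 0-3 cols 2-3 z=6 -> covers; best now A (z=5)
Winner: A at z=5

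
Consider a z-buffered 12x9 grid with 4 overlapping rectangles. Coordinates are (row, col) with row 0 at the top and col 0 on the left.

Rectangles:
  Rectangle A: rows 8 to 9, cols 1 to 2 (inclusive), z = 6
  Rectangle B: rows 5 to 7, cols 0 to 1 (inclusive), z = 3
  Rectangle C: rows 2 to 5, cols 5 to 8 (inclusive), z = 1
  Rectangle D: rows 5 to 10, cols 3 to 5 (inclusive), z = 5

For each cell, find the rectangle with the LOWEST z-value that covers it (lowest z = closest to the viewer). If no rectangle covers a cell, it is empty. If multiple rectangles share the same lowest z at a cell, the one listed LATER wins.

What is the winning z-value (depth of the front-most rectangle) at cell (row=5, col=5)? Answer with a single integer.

Answer: 1

Derivation:
Check cell (5,5):
  A: rows 8-9 cols 1-2 -> outside (row miss)
  B: rows 5-7 cols 0-1 -> outside (col miss)
  C: rows 2-5 cols 5-8 z=1 -> covers; best now C (z=1)
  D: rows 5-10 cols 3-5 z=5 -> covers; best now C (z=1)
Winner: C at z=1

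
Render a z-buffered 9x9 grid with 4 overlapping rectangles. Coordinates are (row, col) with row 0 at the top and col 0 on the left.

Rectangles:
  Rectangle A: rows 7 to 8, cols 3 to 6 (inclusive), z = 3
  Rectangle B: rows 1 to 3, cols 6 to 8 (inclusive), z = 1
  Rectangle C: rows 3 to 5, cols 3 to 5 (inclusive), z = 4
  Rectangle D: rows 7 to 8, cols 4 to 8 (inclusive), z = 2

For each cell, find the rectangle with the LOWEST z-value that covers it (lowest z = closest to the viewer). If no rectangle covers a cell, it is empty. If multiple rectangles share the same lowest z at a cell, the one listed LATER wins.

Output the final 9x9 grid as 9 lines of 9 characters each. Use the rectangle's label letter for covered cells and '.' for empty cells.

.........
......BBB
......BBB
...CCCBBB
...CCC...
...CCC...
.........
...ADDDDD
...ADDDDD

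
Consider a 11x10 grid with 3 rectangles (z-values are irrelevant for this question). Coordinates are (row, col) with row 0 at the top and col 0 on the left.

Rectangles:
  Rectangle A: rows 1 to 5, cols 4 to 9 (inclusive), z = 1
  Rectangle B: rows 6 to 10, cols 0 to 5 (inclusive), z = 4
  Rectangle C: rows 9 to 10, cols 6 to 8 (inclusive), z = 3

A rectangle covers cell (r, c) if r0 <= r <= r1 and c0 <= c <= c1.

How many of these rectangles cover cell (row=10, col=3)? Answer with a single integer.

Answer: 1

Derivation:
Check cell (10,3):
  A: rows 1-5 cols 4-9 -> outside (row miss)
  B: rows 6-10 cols 0-5 -> covers
  C: rows 9-10 cols 6-8 -> outside (col miss)
Count covering = 1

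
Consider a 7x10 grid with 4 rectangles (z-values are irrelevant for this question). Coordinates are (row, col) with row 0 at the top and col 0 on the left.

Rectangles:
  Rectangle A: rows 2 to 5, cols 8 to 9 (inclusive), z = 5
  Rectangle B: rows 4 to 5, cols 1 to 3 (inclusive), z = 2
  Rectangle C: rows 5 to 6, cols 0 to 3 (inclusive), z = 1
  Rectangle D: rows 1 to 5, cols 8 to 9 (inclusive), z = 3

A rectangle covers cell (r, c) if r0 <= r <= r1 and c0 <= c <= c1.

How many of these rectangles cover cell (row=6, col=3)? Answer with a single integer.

Answer: 1

Derivation:
Check cell (6,3):
  A: rows 2-5 cols 8-9 -> outside (row miss)
  B: rows 4-5 cols 1-3 -> outside (row miss)
  C: rows 5-6 cols 0-3 -> covers
  D: rows 1-5 cols 8-9 -> outside (row miss)
Count covering = 1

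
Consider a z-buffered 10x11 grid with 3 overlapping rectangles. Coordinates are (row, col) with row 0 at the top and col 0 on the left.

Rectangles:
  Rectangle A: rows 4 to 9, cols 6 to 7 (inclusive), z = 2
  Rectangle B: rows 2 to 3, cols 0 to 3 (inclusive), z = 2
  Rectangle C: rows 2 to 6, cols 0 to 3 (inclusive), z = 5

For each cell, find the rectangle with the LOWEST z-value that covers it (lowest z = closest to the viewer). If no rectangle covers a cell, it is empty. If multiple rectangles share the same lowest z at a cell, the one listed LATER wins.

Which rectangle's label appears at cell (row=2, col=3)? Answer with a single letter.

Answer: B

Derivation:
Check cell (2,3):
  A: rows 4-9 cols 6-7 -> outside (row miss)
  B: rows 2-3 cols 0-3 z=2 -> covers; best now B (z=2)
  C: rows 2-6 cols 0-3 z=5 -> covers; best now B (z=2)
Winner: B at z=2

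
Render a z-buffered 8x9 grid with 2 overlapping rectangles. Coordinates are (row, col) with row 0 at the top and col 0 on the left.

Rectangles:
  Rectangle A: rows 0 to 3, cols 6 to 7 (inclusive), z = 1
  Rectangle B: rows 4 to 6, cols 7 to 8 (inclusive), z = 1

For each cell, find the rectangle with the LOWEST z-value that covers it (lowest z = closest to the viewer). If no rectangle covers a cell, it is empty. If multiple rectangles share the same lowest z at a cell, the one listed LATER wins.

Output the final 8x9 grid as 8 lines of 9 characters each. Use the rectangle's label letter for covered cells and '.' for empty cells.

......AA.
......AA.
......AA.
......AA.
.......BB
.......BB
.......BB
.........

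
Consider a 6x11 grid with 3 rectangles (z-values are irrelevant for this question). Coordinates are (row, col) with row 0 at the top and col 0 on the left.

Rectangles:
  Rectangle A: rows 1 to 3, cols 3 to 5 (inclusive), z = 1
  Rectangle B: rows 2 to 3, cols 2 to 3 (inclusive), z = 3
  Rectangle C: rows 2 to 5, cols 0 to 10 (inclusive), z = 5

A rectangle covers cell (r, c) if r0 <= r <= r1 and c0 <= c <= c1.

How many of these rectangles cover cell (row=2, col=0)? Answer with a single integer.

Check cell (2,0):
  A: rows 1-3 cols 3-5 -> outside (col miss)
  B: rows 2-3 cols 2-3 -> outside (col miss)
  C: rows 2-5 cols 0-10 -> covers
Count covering = 1

Answer: 1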